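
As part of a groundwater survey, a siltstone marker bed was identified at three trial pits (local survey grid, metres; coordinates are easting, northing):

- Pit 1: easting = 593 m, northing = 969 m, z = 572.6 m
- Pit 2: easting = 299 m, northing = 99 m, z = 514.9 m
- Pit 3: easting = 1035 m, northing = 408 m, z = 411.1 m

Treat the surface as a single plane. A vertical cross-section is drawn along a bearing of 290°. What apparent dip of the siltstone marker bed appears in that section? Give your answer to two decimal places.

Two edge vectors: Pit 1→Pit 2 = (-294, -870, -57.7), Pit 1→Pit 3 = (442, -561, -161.5).
Normal n = (Pit 1→Pit 2) × (Pit 1→Pit 3) = (108135.3, -72984.4, 549474).
So ∂z/∂easting = −n_x/n_z = −0.19680 and ∂z/∂northing = −n_y/n_z = 0.13283.
Unit vector along 290° is (sin 290°, cos 290°) = (-0.9397, 0.3420).
Slope in that direction = a·(-0.9397) + b·(0.3420) = 0.23036.
Apparent dip = arctan|0.23036| = 12.97° (true dip is 13.4°, so apparent ≤ true as expected).

12.97°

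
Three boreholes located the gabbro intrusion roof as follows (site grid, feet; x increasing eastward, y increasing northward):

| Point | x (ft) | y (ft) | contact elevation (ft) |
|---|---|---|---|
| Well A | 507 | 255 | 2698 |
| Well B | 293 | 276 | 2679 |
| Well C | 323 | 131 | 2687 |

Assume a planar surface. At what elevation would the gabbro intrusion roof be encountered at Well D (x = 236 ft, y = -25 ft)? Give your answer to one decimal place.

2685.5 ft

Let the plane be z = a·x + b·y + c.
Well B−Well A: −214a + 21b = −19;  Well C−Well A: −184a − 124b = −11.
Solving gives a = 0.08510, b = −0.03757.
Then c = 2698 − a·507 − b·255 = 2664.43.
At (236, -25): z = 20.1 + 0.9 + 2664.43 = 2685.5 ft.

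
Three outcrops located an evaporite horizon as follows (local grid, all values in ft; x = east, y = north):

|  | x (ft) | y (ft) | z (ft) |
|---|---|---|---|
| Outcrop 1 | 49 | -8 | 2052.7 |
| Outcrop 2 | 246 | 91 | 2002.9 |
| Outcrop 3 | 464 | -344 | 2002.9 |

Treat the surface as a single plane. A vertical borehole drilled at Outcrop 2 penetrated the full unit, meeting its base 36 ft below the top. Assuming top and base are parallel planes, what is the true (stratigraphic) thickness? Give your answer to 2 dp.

35.12 ft

Let the plane be z = a·x + b·y + c.
Outcrop 2−Outcrop 1: 197a + 99b = −49.8;  Outcrop 3−Outcrop 1: 415a − 336b = −49.8.
Solving gives a = −0.20194, b = −0.10120.
|∇z| = √(a²+b²) = 0.22587, so dip δ = arctan(0.22587) = 12.73°.
True thickness = vertical thickness × cos δ = 36 × cos 12.73° = 35.12 ft.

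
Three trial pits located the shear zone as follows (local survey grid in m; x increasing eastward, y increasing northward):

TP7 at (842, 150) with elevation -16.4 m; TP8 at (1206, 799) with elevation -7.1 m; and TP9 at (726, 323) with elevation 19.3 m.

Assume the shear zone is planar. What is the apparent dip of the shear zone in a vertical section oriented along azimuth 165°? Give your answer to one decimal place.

7.9°

Let the plane be z = a·x + b·y + c.
TP8−TP7: 364a + 649b = 9.3;  TP9−TP7: −116a + 173b = 35.7.
Solving gives a = −0.15595, b = 0.10179.
Unit vector along 165° is (sin 165°, cos 165°) = (0.2588, -0.9659).
Slope in that direction = a·(0.2588) + b·(-0.9659) = −0.13869.
Apparent dip = arctan|0.13869| = 7.9° (true dip is 10.5°, so apparent ≤ true as expected).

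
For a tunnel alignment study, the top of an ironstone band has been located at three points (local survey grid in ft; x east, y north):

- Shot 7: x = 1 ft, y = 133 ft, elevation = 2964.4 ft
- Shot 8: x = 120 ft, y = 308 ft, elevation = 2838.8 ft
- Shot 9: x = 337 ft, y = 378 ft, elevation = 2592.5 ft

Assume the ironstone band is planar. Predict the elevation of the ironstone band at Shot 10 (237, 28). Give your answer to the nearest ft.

2684 ft

Two edge vectors: Shot 7→Shot 8 = (119, 175, -125.6), Shot 7→Shot 9 = (336, 245, -371.9).
Normal n = (Shot 7→Shot 8) × (Shot 7→Shot 9) = (-34310.5, 2054.5, -29645).
So ∂z/∂x = −n_x/n_z = −1.15738 and ∂z/∂y = −n_y/n_z = 0.06930.
Intercept c from Shot 7: 2964.4 + 1.16 − 9.22 = 2956.34.
At (237, 28): z = −274.3 + 1.9 + 2956.34 = 2684.0 ft.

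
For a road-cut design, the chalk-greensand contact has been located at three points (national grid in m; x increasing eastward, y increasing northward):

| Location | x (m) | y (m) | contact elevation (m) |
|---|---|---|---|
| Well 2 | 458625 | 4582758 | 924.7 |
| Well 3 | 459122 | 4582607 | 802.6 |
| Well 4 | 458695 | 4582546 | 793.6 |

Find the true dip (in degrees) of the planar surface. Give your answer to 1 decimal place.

31.0°

Let the plane be z = a·x + b·y + c.
Well 3−Well 2: 497a − 151b = −122.1;  Well 4−Well 2: 70a − 212b = −131.1.
Solving gives a = −0.06424, b = 0.59719.
Gradient magnitude |∇z| = √(a² + b²) = √(0.00413 + 0.35663) = 0.60063.
True dip = arctan(0.60063) = 31.0°, dipping toward S (azimuth ≈ 174°).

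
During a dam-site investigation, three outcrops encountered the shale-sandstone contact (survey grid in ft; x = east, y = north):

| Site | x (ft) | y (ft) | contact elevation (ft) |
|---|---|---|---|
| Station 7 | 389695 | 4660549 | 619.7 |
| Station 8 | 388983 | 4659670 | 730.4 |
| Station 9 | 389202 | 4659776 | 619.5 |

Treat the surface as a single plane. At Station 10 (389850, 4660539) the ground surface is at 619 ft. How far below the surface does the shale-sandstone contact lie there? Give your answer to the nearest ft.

Two edge vectors: Station 7→Station 8 = (-712, -879, 110.7), Station 7→Station 9 = (-493, -773, -0.2).
Normal n = (Station 7→Station 8) × (Station 7→Station 9) = (85746.9, -54717.5, 117029).
So ∂z/∂x = −n_x/n_z = −0.73269788 and ∂z/∂y = −n_y/n_z = 0.46755505.
Intercept c from Station 7: 619.7 + 285528.70 − 2179063.22 = −1892914.82.
At (389850, 4660539): z_contact = −285642.3 + 2179058.5 − 1892914.82 = 501.5 ft.
Depth below ground = 619 − 501.5 = 118 ft.

118 ft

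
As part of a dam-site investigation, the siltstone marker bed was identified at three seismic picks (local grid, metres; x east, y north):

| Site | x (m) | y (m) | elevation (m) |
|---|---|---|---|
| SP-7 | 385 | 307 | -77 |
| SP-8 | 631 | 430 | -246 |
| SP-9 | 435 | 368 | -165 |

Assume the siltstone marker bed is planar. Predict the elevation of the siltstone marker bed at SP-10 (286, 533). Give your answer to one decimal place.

-419.6 m

Two edge vectors: SP-7→SP-8 = (246, 123, -169), SP-7→SP-9 = (50, 61, -88).
Normal n = (SP-7→SP-8) × (SP-7→SP-9) = (-515, 13198, 8856).
So ∂z/∂x = −n_x/n_z = 0.05815 and ∂z/∂y = −n_y/n_z = −1.49029.
Intercept c from SP-7: -77 − 22.39 + 457.52 = 358.13.
At (286, 533): z = 16.6 − 794.3 + 358.13 = -419.6 m.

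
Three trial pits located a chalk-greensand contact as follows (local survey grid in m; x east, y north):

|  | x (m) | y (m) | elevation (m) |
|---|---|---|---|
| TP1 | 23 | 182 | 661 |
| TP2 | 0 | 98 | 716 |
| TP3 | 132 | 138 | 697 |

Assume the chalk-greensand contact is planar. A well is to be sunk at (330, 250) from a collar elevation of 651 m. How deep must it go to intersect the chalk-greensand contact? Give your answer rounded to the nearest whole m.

Let the plane be z = a·x + b·y + c.
TP2−TP1: −23a − 84b = 55;  TP3−TP1: 109a − 44b = 36.
Solving gives a = 0.05940, b = −0.67103.
Then c = 661 − a·23 − b·182 = 781.76.
At (330, 250): z_contact = 19.6 − 167.8 + 781.76 = 633.6 m.
Depth below ground = 651 − 633.6 = 17 m.

17 m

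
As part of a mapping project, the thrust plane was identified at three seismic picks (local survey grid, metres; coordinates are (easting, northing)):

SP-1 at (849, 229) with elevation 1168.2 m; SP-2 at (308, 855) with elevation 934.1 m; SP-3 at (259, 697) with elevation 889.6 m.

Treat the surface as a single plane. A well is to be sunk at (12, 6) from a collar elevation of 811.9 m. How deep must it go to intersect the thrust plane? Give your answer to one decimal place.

135.2 m

Let the plane be z = a·E + b·N + c.
SP-2−SP-1: −541a + 626b = −234.1;  SP-3−SP-1: −590a + 468b = −278.6.
Solving gives a = 0.55828, b = 0.10851.
Then c = 1168.2 − a·849 − b·229 = 669.38.
At (12, 6): z_contact = 6.70 + 0.65 + 669.38 = 676.73 m.
Depth below ground = 811.9 − 676.73 = 135.2 m.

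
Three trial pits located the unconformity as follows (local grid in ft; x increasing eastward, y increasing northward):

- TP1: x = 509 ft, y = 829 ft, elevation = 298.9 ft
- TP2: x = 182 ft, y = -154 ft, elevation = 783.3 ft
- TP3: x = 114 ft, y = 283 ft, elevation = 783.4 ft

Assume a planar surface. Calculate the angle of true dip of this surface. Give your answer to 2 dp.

45.62°

Two edge vectors: TP1→TP2 = (-327, -983, 484.4), TP1→TP3 = (-395, -546, 484.5).
Normal n = (TP1→TP2) × (TP1→TP3) = (-211781.1, -32906.5, -209743).
So ∂z/∂x = −n_x/n_z = −1.00972 and ∂z/∂y = −n_y/n_z = −0.15689.
Gradient magnitude |∇z| = √(a² + b²) = √(1.01953 + 0.02461) = 1.02183.
True dip = arctan(1.02183) = 45.62°, dipping toward E (azimuth ≈ 081°).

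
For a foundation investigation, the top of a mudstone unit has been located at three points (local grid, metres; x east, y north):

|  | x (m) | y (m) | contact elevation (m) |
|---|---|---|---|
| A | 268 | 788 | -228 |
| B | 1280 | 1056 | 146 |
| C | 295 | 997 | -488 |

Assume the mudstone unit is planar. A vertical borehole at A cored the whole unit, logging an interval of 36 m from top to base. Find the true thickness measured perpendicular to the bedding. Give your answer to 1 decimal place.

Two edge vectors: A→B = (1012, 268, 374), A→C = (27, 209, -260).
Normal n = (A→B) × (A→C) = (-147846, 273218, 204272).
So ∂z/∂x = −n_x/n_z = 0.72377 and ∂z/∂y = −n_y/n_z = −1.33752.
|∇z| = √(a²+b²) = 1.52079, so dip δ = arctan(1.52079) = 56.67°.
True thickness = vertical thickness × cos δ = 36 × cos 56.67° = 19.8 m.

19.8 m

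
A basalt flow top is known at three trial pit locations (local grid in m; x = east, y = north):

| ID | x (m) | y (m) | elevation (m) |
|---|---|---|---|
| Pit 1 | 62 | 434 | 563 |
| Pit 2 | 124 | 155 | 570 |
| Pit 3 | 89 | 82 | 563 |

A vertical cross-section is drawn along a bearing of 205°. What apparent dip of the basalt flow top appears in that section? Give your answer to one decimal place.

Two edge vectors: Pit 1→Pit 2 = (62, -279, 7), Pit 1→Pit 3 = (27, -352, 0).
Normal n = (Pit 1→Pit 2) × (Pit 1→Pit 3) = (2464, 189, -14291).
So ∂z/∂x = −n_x/n_z = 0.17242 and ∂z/∂y = −n_y/n_z = 0.01323.
Unit vector along 205° is (sin 205°, cos 205°) = (-0.4226, -0.9063).
Slope in that direction = a·(-0.4226) + b·(-0.9063) = −0.08485.
Apparent dip = arctan|0.08485| = 4.9° (true dip is 9.8°, so apparent ≤ true as expected).

4.9°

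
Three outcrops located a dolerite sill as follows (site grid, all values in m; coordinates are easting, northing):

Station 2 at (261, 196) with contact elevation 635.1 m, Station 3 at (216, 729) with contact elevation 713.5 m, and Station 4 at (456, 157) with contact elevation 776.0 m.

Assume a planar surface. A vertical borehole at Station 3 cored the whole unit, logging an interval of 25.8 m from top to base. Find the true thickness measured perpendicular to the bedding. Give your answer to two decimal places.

20.21 m

Let the plane be z = a·easting + b·northing + c.
Station 3−Station 2: −45a + 533b = 78.4;  Station 4−Station 2: 195a − 39b = 140.9.
Solving gives a = 0.76490, b = 0.21167.
|∇z| = √(a²+b²) = 0.79365, so dip δ = arctan(0.79365) = 38.44°.
True thickness = vertical thickness × cos δ = 25.8 × cos 38.44° = 20.21 m.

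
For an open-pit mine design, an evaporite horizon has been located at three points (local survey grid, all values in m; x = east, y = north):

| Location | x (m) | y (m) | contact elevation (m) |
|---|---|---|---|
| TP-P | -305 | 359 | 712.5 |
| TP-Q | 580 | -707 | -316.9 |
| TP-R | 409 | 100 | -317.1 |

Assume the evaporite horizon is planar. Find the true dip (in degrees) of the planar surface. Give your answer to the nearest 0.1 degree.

Let the plane be z = a·x + b·y + c.
TP-Q−TP-P: 885a − 1066b = −1029.4;  TP-R−TP-P: 714a − 259b = −1029.6.
Solving gives a = −1.56218, b = −0.33127.
Gradient magnitude |∇z| = √(a² + b²) = √(2.44041 + 0.10974) = 1.59692.
True dip = arctan(1.59692) = 57.9°, dipping toward ENE (azimuth ≈ 078°).

57.9°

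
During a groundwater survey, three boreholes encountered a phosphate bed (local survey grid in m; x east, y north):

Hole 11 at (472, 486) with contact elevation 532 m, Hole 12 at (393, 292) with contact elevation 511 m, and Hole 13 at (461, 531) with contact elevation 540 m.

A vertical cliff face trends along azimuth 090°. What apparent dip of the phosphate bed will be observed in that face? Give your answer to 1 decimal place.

6.1°

Let the plane be z = a·x + b·y + c.
Hole 12−Hole 11: −79a − 194b = −21;  Hole 13−Hole 11: −11a + 45b = 8.
Solving gives a = −0.10670, b = 0.15170.
Unit vector along 090° is (sin 90°, cos 90°) = (1.0000, 0.0000).
Slope in that direction = a·(1.0000) + b·(0.0000) = −0.10670.
Apparent dip = arctan|0.10670| = 6.1° (true dip is 10.5°, so apparent ≤ true as expected).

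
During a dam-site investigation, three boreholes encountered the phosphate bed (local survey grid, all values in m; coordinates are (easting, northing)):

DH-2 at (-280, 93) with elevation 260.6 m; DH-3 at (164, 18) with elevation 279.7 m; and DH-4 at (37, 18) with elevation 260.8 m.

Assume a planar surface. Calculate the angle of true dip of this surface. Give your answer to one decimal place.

Two edge vectors: DH-2→DH-3 = (444, -75, 19.1), DH-2→DH-4 = (317, -75, 0.2).
Normal n = (DH-2→DH-3) × (DH-2→DH-4) = (1417.5, 5965.9, -9525).
So ∂z/∂E = −n_x/n_z = 0.14882 and ∂z/∂N = −n_y/n_z = 0.62634.
Gradient magnitude |∇z| = √(a² + b²) = √(0.02215 + 0.39230) = 0.64378.
True dip = arctan(0.64378) = 32.8°, dipping toward SSW (azimuth ≈ 193°).

32.8°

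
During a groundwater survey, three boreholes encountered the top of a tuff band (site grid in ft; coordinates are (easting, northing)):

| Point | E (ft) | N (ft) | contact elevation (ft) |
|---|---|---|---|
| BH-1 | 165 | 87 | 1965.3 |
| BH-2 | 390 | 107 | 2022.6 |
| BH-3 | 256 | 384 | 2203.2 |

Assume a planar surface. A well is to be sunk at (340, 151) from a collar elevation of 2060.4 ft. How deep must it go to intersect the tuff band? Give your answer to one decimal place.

Two edge vectors: BH-1→BH-2 = (225, 20, 57.3), BH-1→BH-3 = (91, 297, 237.9).
Normal n = (BH-1→BH-2) × (BH-1→BH-3) = (-12260.1, -48313.2, 65005).
So ∂z/∂E = −n_x/n_z = 0.18860 and ∂z/∂N = −n_y/n_z = 0.74322.
Intercept c from BH-1: 1965.3 − 31.12 − 64.66 = 1869.52.
At (340, 151): z_contact = 64.12 + 112.23 + 1869.52 = 2045.87 ft.
Depth below ground = 2060.4 − 2045.87 = 14.5 ft.

14.5 ft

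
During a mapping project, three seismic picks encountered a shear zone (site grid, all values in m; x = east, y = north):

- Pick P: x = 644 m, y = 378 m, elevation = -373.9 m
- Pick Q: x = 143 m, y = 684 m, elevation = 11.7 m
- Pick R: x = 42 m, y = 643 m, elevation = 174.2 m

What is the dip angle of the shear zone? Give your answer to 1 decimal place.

Two edge vectors: Pick P→Pick Q = (-501, 306, 385.6), Pick P→Pick R = (-602, 265, 548.1).
Normal n = (Pick P→Pick Q) × (Pick P→Pick R) = (65534.6, 42466.9, 51447).
So ∂z/∂x = −n_x/n_z = −1.27383 and ∂z/∂y = −n_y/n_z = −0.82545.
Gradient magnitude |∇z| = √(a² + b²) = √(1.62264 + 0.68137) = 1.51789.
True dip = arctan(1.51789) = 56.6°, dipping toward ENE (azimuth ≈ 057°).

56.6°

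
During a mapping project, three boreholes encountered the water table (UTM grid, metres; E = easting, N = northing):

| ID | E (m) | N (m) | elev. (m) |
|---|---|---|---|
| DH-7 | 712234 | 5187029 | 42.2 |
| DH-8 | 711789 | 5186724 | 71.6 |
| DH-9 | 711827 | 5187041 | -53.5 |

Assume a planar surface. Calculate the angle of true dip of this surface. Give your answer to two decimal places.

25.48°

Two edge vectors: DH-7→DH-8 = (-445, -305, 29.4), DH-7→DH-9 = (-407, 12, -95.7).
Normal n = (DH-7→DH-8) × (DH-7→DH-9) = (28835.7, -54552.3, -129475).
So ∂z/∂E = −n_x/n_z = 0.22271 and ∂z/∂N = −n_y/n_z = −0.42133.
Gradient magnitude |∇z| = √(a² + b²) = √(0.04960 + 0.17752) = 0.47657.
True dip = arctan(0.47657) = 25.48°, dipping toward NNW (azimuth ≈ 332°).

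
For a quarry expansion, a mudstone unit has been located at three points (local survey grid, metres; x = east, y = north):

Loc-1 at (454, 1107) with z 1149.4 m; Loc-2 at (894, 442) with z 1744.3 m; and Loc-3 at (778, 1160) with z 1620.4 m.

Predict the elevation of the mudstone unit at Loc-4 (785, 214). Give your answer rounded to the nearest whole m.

Let the plane be z = a·x + b·y + c.
Loc-2−Loc-1: 440a − 665b = 594.9;  Loc-3−Loc-1: 324a + 53b = 471.
Solving gives a = 1.44378, b = 0.06069.
Then c = 1149.4 − a·454 − b·1107 = 426.74.
At (785, 214): z = 1133.4 + 13.0 + 426.74 = 1573.1 m.

1573 m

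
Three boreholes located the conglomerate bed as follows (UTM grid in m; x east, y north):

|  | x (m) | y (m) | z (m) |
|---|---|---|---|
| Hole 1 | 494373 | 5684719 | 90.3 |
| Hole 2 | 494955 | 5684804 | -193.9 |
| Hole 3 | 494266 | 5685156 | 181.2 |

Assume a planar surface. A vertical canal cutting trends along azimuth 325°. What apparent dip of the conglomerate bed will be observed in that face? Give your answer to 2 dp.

19.66°

Two edge vectors: Hole 1→Hole 2 = (582, 85, -284.2), Hole 1→Hole 3 = (-107, 437, 90.9).
Normal n = (Hole 1→Hole 2) × (Hole 1→Hole 3) = (131921.9, -22494.4, 263429).
So ∂z/∂x = −n_x/n_z = −0.50079 and ∂z/∂y = −n_y/n_z = 0.08539.
Unit vector along 325° is (sin 325°, cos 325°) = (-0.5736, 0.8192).
Slope in that direction = a·(-0.5736) + b·(0.8192) = 0.35719.
Apparent dip = arctan|0.35719| = 19.66° (true dip is 26.9°, so apparent ≤ true as expected).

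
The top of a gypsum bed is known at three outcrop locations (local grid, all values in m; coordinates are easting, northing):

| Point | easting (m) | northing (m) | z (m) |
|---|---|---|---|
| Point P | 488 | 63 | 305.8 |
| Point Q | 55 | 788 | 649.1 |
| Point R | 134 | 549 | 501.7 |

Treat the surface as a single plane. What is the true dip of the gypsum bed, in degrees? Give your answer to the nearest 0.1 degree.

Let the plane be z = a·easting + b·northing + c.
Point Q−Point P: −433a + 725b = 343.3;  Point R−Point P: −354a + 486b = 195.9.
Solving gives a = 0.53701, b = 0.79424.
Gradient magnitude |∇z| = √(a² + b²) = √(0.28838 + 0.63082) = 0.95875.
True dip = arctan(0.95875) = 43.8°, dipping toward SW (azimuth ≈ 214°).

43.8°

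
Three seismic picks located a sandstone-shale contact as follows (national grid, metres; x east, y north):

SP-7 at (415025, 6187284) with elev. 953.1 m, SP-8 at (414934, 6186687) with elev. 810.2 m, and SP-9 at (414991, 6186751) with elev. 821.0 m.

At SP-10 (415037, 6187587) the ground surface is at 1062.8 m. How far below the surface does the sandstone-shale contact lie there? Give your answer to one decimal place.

33.9 m

Two edge vectors: SP-7→SP-8 = (-91, -597, -142.9), SP-7→SP-9 = (-34, -533, -132.1).
Normal n = (SP-7→SP-8) × (SP-7→SP-9) = (2698, -7162.5, 28205).
So ∂z/∂x = −n_x/n_z = −0.095656798 and ∂z/∂y = −n_y/n_z = 0.253944336.
Intercept c from SP-7: 953.1 + 39699.96 − 1571225.73 = −1530572.66.
At (415037, 6187587): z_contact = −39701.11 + 1571302.67 − 1530572.66 = 1028.90 m.
Depth below ground = 1062.8 − 1028.90 = 33.9 m.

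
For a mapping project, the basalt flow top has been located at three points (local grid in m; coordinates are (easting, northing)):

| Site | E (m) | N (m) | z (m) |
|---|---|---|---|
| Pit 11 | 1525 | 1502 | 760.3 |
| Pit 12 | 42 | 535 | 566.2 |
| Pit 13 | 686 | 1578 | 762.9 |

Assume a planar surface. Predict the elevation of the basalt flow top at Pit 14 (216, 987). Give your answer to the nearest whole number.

650 m

Let the plane be z = a·E + b·N + c.
Pit 12−Pit 11: −1483a − 967b = −194.1;  Pit 13−Pit 11: −839a + 76b = 2.6.
Solving gives a = 0.01324, b = 0.18041.
Then c = 760.3 − a·1525 − b·1502 = 469.12.
At (216, 987): z = 2.9 + 178.1 + 469.12 = 650.1 m.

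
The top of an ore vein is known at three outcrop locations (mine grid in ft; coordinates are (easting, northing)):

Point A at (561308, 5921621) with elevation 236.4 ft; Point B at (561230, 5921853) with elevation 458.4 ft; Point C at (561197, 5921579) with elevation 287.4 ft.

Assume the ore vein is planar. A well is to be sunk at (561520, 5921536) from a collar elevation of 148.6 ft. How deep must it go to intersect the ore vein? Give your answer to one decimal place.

127.2 ft

Let the plane be z = a·E + b·N + c.
Point B−Point A: −78a + 232b = 222;  Point C−Point A: −111a − 42b = 51.
Solving gives a = −0.728813559, b = 0.711864407.
Then c = 236.4 − a·561308 − b·5921621 = −3806065.94.
At (561520, 5921536): z_contact = −409243.39 + 4215330.71 − 3806065.94 = 21.38 ft.
Depth below ground = 148.6 − 21.38 = 127.2 ft.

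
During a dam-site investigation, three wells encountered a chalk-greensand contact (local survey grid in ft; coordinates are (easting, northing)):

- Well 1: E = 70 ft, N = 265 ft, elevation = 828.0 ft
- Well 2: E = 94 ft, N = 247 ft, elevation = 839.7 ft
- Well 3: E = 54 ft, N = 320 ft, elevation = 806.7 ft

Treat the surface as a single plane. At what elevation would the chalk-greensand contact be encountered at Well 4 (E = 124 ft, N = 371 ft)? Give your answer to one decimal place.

Let the plane be z = a·E + b·N + c.
Well 2−Well 1: 24a − 18b = 11.7;  Well 3−Well 1: −16a + 55b = −21.3.
Solving gives a = 0.25203, b = −0.31395.
Then c = 828 − a·70 − b·265 = 893.56.
At (124, 371): z = 31.3 − 116.5 + 893.56 = 808.3 ft.

808.3 ft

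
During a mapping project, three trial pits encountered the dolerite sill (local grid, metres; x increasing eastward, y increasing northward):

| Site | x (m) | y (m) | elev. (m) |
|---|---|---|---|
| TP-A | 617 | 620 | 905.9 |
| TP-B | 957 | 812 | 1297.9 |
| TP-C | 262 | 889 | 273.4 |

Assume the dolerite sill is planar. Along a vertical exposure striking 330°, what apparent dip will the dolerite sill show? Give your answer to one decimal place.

48.3°

Two edge vectors: TP-A→TP-B = (340, 192, 392), TP-A→TP-C = (-355, 269, -632.5).
Normal n = (TP-A→TP-B) × (TP-A→TP-C) = (-226888, 75890, 159620).
So ∂z/∂x = −n_x/n_z = 1.42143 and ∂z/∂y = −n_y/n_z = −0.47544.
Unit vector along 330° is (sin 330°, cos 330°) = (-0.5000, 0.8660).
Slope in that direction = a·(-0.5000) + b·(0.8660) = −1.12246.
Apparent dip = arctan|1.12246| = 48.3° (true dip is 56.3°, so apparent ≤ true as expected).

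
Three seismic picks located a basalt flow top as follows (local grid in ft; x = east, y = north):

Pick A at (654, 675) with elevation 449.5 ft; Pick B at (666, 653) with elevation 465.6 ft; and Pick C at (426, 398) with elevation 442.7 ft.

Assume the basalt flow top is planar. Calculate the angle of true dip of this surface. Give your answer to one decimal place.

35.0°

Two edge vectors: Pick A→Pick B = (12, -22, 16.1), Pick A→Pick C = (-228, -277, -6.8).
Normal n = (Pick A→Pick B) × (Pick A→Pick C) = (4609.3, -3589.2, -8340).
So ∂z/∂x = −n_x/n_z = 0.55267 and ∂z/∂y = −n_y/n_z = −0.43036.
Gradient magnitude |∇z| = √(a² + b²) = √(0.30545 + 0.18521) = 0.70047.
True dip = arctan(0.70047) = 35.0°, dipping toward NW (azimuth ≈ 308°).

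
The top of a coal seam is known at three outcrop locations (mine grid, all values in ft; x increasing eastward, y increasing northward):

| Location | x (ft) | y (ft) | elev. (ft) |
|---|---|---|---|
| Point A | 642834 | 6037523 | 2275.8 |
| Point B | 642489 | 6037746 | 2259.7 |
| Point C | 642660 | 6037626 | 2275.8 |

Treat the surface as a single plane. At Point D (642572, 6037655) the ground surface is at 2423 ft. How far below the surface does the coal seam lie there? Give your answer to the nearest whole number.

127 ft

Let the plane be z = a·x + b·y + c.
Point B−Point A: −345a + 223b = −16.1;  Point C−Point A: −174a + 103b = 0.
Solving gives a = −0.50759106, b = −0.85748393.
Then c = 2275.8 − a·642834 − b·6037523 = 5505651.54.
At (642572, 6037655): z_contact = −326163.8 − 5177192.1 + 5505651.54 = 2295.6 ft.
Depth below ground = 2423 − 2295.6 = 127 ft.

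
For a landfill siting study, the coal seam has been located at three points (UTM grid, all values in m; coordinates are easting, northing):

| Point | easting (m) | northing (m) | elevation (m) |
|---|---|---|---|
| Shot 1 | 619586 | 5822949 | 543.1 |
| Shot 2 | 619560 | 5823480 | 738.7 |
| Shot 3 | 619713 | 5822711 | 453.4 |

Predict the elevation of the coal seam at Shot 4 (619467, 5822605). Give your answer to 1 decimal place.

Two edge vectors: Shot 1→Shot 2 = (-26, 531, 195.6), Shot 1→Shot 3 = (127, -238, -89.7).
Normal n = (Shot 1→Shot 2) × (Shot 1→Shot 3) = (-1077.9, 22509, -61249).
So ∂z/∂easting = −n_x/n_z = −0.017598655 and ∂z/∂northing = −n_y/n_z = 0.367499878.
Intercept c from Shot 1: 543.1 + 10903.88 − 2139933.04 = −2128486.06.
At (619467, 5822605): z = −10901.8 + 2139806.6 − 2128486.06 = 418.8 m.

418.8 m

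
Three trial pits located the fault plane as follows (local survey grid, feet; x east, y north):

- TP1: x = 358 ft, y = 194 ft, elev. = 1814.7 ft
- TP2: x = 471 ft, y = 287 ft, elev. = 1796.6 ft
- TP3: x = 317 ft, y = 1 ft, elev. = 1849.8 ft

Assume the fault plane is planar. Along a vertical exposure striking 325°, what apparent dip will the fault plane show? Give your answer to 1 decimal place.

Let the plane be z = a·x + b·y + c.
TP2−TP1: 113a + 93b = −18.1;  TP3−TP1: −41a − 193b = 35.1.
Solving gives a = −0.01273, b = −0.17916.
Unit vector along 325° is (sin 325°, cos 325°) = (-0.5736, 0.8192).
Slope in that direction = a·(-0.5736) + b·(0.8192) = −0.13946.
Apparent dip = arctan|0.13946| = 7.9° (true dip is 10.2°, so apparent ≤ true as expected).

7.9°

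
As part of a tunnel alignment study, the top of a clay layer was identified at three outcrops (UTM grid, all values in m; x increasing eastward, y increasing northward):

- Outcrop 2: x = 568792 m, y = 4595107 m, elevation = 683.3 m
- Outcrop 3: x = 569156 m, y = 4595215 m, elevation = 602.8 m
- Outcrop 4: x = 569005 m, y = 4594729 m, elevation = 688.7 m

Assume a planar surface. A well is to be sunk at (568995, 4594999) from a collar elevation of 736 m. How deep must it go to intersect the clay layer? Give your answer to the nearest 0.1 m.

77.6 m

Two edge vectors: Outcrop 2→Outcrop 3 = (364, 108, -80.5), Outcrop 2→Outcrop 4 = (213, -378, 5.4).
Normal n = (Outcrop 2→Outcrop 3) × (Outcrop 2→Outcrop 4) = (-29845.8, -19112.1, -160596).
So ∂z/∂x = −n_x/n_z = −0.185843981 and ∂z/∂y = −n_y/n_z = −0.119007323.
Intercept c from Outcrop 2: 683.3 + 105706.57 + 546851.38 = 653241.25.
At (568995, 4594999): z_contact = −105744.30 − 546838.53 + 653241.25 = 658.43 m.
Depth below ground = 736 − 658.43 = 77.6 m.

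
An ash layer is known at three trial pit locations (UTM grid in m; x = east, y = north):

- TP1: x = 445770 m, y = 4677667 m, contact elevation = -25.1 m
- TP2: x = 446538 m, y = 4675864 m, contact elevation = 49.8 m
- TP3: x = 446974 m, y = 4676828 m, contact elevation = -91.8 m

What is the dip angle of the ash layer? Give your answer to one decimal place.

Let the plane be z = a·x + b·y + c.
TP2−TP1: 768a − 1803b = 74.9;  TP3−TP1: 1204a − 839b = −66.7.
Solving gives a = −0.11995, b = −0.09264.
Gradient magnitude |∇z| = √(a² + b²) = √(0.01439 + 0.00858) = 0.15156.
True dip = arctan(0.15156) = 8.6°, dipping toward NE (azimuth ≈ 052°).

8.6°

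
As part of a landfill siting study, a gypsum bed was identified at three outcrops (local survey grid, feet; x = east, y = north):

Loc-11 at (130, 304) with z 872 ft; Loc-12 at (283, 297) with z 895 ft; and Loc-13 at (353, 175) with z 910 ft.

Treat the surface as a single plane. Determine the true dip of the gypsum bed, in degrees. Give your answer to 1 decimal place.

Two edge vectors: Loc-11→Loc-12 = (153, -7, 23), Loc-11→Loc-13 = (223, -129, 38).
Normal n = (Loc-11→Loc-12) × (Loc-11→Loc-13) = (2701, -685, -18176).
So ∂z/∂x = −n_x/n_z = 0.14860 and ∂z/∂y = −n_y/n_z = −0.03769.
Gradient magnitude |∇z| = √(a² + b²) = √(0.02208 + 0.00142) = 0.15331.
True dip = arctan(0.15331) = 8.7°, dipping toward WNW (azimuth ≈ 284°).

8.7°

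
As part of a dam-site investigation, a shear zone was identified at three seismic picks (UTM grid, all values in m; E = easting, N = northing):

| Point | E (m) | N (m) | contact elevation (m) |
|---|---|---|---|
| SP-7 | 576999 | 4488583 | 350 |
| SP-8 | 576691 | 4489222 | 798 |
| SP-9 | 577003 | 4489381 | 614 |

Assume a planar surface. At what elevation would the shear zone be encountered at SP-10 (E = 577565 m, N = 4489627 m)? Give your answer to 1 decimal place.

269.0 m

Let the plane be z = a·E + b·N + c.
SP-8−SP-7: −308a + 639b = 448;  SP-9−SP-7: 4a + 798b = 264.
Solving gives a = −0.760280261, b = 0.334637996.
Then c = 350 − a·576999 − b·4488583 = −1063019.47.
At (577565, 4489627): z = −439111.3 + 1502399.8 − 1063019.47 = 269.0 m.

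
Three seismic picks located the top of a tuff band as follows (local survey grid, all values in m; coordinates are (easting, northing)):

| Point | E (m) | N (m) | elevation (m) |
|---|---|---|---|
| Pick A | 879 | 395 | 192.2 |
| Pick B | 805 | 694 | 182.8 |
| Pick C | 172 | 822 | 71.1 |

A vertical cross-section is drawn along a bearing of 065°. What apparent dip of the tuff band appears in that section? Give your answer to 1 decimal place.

Two edge vectors: Pick A→Pick B = (-74, 299, -9.4), Pick A→Pick C = (-707, 427, -121.1).
Normal n = (Pick A→Pick B) × (Pick A→Pick C) = (-32195.1, -2315.6, 179795).
So ∂z/∂E = −n_x/n_z = 0.17907 and ∂z/∂N = −n_y/n_z = 0.01288.
Unit vector along 065° is (sin 65°, cos 65°) = (0.9063, 0.4226).
Slope in that direction = a·(0.9063) + b·(0.4226) = 0.16773.
Apparent dip = arctan|0.16773| = 9.5° (true dip is 10.2°, so apparent ≤ true as expected).

9.5°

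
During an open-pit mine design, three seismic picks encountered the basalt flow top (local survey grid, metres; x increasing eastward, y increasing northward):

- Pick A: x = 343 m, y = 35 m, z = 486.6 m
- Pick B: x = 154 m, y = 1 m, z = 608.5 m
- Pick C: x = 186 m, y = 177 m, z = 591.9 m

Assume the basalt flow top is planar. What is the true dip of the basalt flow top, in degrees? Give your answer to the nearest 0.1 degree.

33.0°

Let the plane be z = a·x + b·y + c.
Pick B−Pick A: −189a − 34b = 121.9;  Pick C−Pick A: −157a + 142b = 105.3.
Solving gives a = −0.64924, b = 0.02373.
Gradient magnitude |∇z| = √(a² + b²) = √(0.42151 + 0.00056) = 0.64968.
True dip = arctan(0.64968) = 33.0°, dipping toward E (azimuth ≈ 092°).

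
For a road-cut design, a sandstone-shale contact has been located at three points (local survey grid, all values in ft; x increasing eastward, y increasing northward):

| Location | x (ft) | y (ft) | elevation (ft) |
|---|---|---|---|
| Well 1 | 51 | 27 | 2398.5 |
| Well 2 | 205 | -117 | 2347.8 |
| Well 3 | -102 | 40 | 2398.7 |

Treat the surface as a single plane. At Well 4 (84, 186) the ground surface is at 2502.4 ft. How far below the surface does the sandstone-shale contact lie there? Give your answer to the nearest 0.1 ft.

Let the plane be z = a·x + b·y + c.
Well 2−Well 1: 154a − 144b = −50.7;  Well 3−Well 1: −153a + 13b = 0.2.
Solving gives a = 0.03147, b = 0.38574.
Then c = 2398.5 − a·51 − b·27 = 2386.48.
At (84, 186): z_contact = 2.64 + 71.75 + 2386.48 = 2460.87 ft.
Depth below ground = 2502.4 − 2460.87 = 41.5 ft.

41.5 ft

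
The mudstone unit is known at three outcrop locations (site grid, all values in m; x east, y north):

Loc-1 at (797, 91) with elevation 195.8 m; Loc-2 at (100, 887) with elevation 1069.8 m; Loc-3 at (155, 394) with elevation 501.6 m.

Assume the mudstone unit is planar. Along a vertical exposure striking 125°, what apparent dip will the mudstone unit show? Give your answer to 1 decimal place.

31.3°

Let the plane be z = a·x + b·y + c.
Loc-2−Loc-1: −697a + 796b = 874;  Loc-3−Loc-1: −642a + 303b = 305.8.
Solving gives a = 0.07139, b = 1.16050.
Unit vector along 125° is (sin 125°, cos 125°) = (0.8192, -0.5736).
Slope in that direction = a·(0.8192) + b·(-0.5736) = −0.60716.
Apparent dip = arctan|0.60716| = 31.3° (true dip is 49.3°, so apparent ≤ true as expected).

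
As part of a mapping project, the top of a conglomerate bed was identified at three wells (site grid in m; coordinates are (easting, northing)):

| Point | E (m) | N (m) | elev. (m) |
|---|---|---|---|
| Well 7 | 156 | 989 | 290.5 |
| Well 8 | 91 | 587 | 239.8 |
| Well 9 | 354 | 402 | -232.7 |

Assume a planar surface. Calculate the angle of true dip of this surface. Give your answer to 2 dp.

57.64°

Let the plane be z = a·E + b·N + c.
Well 8−Well 7: −65a − 402b = −50.7;  Well 9−Well 7: 198a − 587b = −523.2.
Solving gives a = −1.53345, b = 0.37407.
Gradient magnitude |∇z| = √(a² + b²) = √(2.35147 + 0.13993) = 1.57842.
True dip = arctan(1.57842) = 57.64°, dipping toward ESE (azimuth ≈ 104°).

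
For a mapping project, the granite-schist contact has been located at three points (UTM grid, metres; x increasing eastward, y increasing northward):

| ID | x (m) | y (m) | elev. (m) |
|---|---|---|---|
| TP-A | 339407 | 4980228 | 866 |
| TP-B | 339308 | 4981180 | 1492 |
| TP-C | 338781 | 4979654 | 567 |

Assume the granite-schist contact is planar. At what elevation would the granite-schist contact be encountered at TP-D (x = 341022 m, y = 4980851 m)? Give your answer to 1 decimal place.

Two edge vectors: TP-A→TP-B = (-99, 952, 626), TP-A→TP-C = (-626, -574, -299).
Normal n = (TP-A→TP-B) × (TP-A→TP-C) = (74676, -421477, 652778).
So ∂z/∂x = −n_x/n_z = −0.114397238 and ∂z/∂y = −n_y/n_z = 0.645666674.
Intercept c from TP-A: 866 + 38827.22 − 3215567.25 = −3175874.02.
At (341022, 4980851): z = −39012.0 + 3215969.5 − 3175874.02 = 1083.5 m.

1083.5 m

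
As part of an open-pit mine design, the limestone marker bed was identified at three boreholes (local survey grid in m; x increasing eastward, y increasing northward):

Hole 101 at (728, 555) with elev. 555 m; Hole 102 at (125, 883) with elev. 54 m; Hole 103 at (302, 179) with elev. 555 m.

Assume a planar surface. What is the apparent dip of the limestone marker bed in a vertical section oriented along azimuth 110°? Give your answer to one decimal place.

34.3°

Let the plane be z = a·x + b·y + c.
Hole 102−Hole 101: −603a + 328b = −501;  Hole 103−Hole 101: −426a − 376b = 0.
Solving gives a = 0.51405, b = −0.58241.
Unit vector along 110° is (sin 110°, cos 110°) = (0.9397, -0.3420).
Slope in that direction = a·(0.9397) + b·(-0.3420) = 0.68224.
Apparent dip = arctan|0.68224| = 34.3° (true dip is 37.8°, so apparent ≤ true as expected).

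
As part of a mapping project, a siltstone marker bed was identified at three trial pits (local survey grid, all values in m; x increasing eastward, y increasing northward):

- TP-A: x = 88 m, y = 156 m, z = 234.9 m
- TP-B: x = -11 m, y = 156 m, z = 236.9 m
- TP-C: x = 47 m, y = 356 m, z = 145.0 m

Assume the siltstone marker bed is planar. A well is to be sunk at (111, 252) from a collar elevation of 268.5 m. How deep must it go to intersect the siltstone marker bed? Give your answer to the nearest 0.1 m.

Let the plane be z = a·x + b·y + c.
TP-B−TP-A: −99a + 0b = 2;  TP-C−TP-A: −41a + 200b = −89.9.
Solving gives a = −0.02020, b = −0.45364.
Then c = 234.9 − a·88 − b·156 = 307.45.
At (111, 252): z_contact = −2.24 − 114.32 + 307.45 = 190.89 m.
Depth below ground = 268.5 − 190.89 = 77.6 m.

77.6 m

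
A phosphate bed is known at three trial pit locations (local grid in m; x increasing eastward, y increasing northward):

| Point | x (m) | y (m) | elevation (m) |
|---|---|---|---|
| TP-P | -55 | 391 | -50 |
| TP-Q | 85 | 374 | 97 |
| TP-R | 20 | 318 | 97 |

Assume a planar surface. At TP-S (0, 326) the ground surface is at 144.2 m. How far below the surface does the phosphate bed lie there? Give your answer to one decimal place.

Let the plane be z = a·x + b·y + c.
TP-Q−TP-P: 140a − 17b = 147;  TP-R−TP-P: 75a − 73b = 147.
Solving gives a = 0.92029, b = −1.06819.
Then c = -50 − a·-55 − b·391 = 418.28.
At (0, 326): z_contact = 0.00 − 348.23 + 418.28 = 70.05 m.
Depth below ground = 144.2 − 70.05 = 74.2 m.

74.2 m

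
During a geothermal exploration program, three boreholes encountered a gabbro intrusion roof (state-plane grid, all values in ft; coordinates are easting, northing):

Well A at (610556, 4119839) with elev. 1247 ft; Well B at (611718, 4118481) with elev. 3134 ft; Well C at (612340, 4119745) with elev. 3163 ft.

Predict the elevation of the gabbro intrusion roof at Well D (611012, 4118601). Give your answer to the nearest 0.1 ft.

Let the plane be z = a·easting + b·northing + c.
Well B−Well A: 1162a − 1358b = 1887;  Well C−Well A: 1784a − 94b = 1916.
Solving gives a = 1.048026233, b = −0.492778732.
Then c = 1247 − a·610556 − b·4119839 = 1391537.33.
At (611012, 4118601): z = 640356.6 − 2029559.0 + 1391537.33 = 2335.0 ft.

2335.0 ft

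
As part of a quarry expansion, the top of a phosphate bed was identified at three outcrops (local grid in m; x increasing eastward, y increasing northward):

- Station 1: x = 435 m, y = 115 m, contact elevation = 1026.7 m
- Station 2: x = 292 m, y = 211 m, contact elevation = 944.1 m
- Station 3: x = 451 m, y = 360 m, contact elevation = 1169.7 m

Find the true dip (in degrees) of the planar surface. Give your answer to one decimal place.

Let the plane be z = a·x + b·y + c.
Station 2−Station 1: −143a + 96b = −82.6;  Station 3−Station 1: 16a + 245b = 143.
Solving gives a = 0.92874, b = 0.52302.
Gradient magnitude |∇z| = √(a² + b²) = √(0.86256 + 0.27355) = 1.06589.
True dip = arctan(1.06589) = 46.8°, dipping toward WSW (azimuth ≈ 241°).

46.8°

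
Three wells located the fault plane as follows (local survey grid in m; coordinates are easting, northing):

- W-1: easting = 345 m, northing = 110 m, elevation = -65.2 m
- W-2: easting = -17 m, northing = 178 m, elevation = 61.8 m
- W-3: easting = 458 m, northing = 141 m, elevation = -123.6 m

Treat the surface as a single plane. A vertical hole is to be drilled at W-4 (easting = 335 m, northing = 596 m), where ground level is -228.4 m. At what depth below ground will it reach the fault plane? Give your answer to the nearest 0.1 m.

Two edge vectors: W-1→W-2 = (-362, 68, 127), W-1→W-3 = (113, 31, -58.4).
Normal n = (W-1→W-2) × (W-1→W-3) = (-7908.2, -6789.8, -18906).
So ∂z/∂easting = −n_x/n_z = −0.41829 and ∂z/∂northing = −n_y/n_z = −0.35913.
Intercept c from W-1: -65.2 + 144.31 + 39.50 = 118.62.
At (335, 596): z_contact = −140.13 − 214.04 + 118.62 = -235.56 m.
Depth below ground = -228.4 − (-235.56) = 7.2 m.

7.2 m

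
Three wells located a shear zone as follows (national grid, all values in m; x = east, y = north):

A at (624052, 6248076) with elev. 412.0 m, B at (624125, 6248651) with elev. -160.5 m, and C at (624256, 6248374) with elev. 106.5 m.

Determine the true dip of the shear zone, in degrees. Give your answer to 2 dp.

44.72°

Let the plane be z = a·x + b·y + c.
B−A: 73a + 575b = −572.5;  C−A: 204a + 298b = −305.5.
Solving gives a = −0.05293, b = −0.98893.
Gradient magnitude |∇z| = √(a² + b²) = √(0.00280 + 0.97799) = 0.99035.
True dip = arctan(0.99035) = 44.72°, dipping toward N (azimuth ≈ 003°).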